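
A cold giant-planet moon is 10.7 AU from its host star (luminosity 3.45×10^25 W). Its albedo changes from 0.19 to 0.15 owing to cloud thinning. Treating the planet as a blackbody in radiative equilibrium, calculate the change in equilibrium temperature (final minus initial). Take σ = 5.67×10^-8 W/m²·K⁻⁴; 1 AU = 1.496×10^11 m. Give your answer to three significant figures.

Orbital distance: d = 10.7 AU = 1.601×10^12 m.
S = L/(4πd²) = 1.071 W/m².
Initial: T₁ = [S(1−0.19)/(4σ)]^(1/4) = 44.23 K.
After:  T₂ = [1.071·0.85/(4σ)]^(1/4) = 44.77 K.
ΔT = T₂ − T₁ = 0.5362 K.

0.536 K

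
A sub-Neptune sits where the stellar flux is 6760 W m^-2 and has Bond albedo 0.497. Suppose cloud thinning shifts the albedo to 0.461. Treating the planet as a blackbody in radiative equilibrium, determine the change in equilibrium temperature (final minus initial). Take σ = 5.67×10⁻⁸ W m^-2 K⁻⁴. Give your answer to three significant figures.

6.10 K

Initial: T₁ = [S(1−0.497)/(4σ)]^(1/4) = 349.9 K.
With α = 0.461, T₂ = 356.0 K.
ΔT = T₂ − T₁ = 6.100 K.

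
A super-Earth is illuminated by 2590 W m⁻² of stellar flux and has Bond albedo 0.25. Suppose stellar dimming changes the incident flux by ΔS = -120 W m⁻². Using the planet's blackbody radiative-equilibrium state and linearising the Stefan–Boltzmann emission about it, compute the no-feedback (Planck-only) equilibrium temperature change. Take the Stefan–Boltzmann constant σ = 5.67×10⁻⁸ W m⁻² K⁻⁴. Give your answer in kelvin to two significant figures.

-3.5 K

Reference equilibrium: T_e = [S(1−α)/(4σ)]^(1/4) = 304.2 K.
TOA radiative forcing: ΔF = (1−α)ΔS/4 = 0.75·(-120)/4 = -22.50 W m⁻².
The Planck feedback parameter is 4σT_e³ = 6.385 W m⁻²/K.
ΔT₀ = ΔF/λ_P = -22.50/6.385 = -3.52 K.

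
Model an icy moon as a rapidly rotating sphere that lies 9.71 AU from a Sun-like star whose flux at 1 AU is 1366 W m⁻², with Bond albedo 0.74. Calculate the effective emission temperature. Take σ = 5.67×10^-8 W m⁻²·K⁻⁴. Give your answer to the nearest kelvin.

Irradiance scales as 1/d², so S = 1366 W m⁻² × (1/9.71)² = 14.49 W m⁻².
Averaging over the sphere, the absorbed flux is S(1−α)/4 = 0.9417 W m⁻².
In equilibrium σT⁴ equals this, so T = 63.84 K.

64 K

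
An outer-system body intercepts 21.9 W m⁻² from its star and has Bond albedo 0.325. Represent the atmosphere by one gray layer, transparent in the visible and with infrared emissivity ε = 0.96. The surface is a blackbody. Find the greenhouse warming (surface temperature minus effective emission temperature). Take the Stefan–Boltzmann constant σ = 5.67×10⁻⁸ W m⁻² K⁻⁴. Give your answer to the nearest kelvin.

At the top of the atmosphere, σT_e⁴ = S(1−α)/4 = 3.696 W m⁻², giving T_e = 89.85 K.
Surface balance with a leaky layer gives σT_s⁴ = σT_e⁴·2/(2−ε), so T_s = T_e·[2/(2−0.96)]^(1/4) = 105.8 K.
T_s − T_e = 105.8 − 89.85 = 15.96 K.

16 K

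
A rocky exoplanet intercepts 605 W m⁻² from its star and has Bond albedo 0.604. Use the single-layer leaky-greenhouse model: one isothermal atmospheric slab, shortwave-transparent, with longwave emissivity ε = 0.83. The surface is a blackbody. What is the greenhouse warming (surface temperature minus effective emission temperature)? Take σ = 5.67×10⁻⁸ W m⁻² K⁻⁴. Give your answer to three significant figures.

25.9 kelvin

The planet radiates to space at T_e = [S(1−α)/(4σ)]^(1/4) = 180.3 K.
For a single slab of emissivity ε, T_s⁴ = 2T_e⁴/(2−ε); thus T_s = 180.3·(1.709)^(1/4) = 206.1 K.
The atmosphere warms the surface by 25.86 K.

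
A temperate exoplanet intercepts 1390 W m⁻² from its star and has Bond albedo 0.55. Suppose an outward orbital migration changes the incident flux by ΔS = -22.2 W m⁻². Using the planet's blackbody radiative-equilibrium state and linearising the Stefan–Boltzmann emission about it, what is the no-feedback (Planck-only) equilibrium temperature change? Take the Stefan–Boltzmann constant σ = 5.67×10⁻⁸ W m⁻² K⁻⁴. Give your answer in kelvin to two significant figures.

-0.92 K

Unperturbed T_e = [1390·(1−0.55)/(4σ)]^¼ = 229.2 K.
ΔF = Δ[S(1−α)]/4 = (1−0.55)·-22.2/4 = -2.497 W m⁻².
Linearising σT⁴ gives d(σT⁴)/dT = 4σT_e³ = 2.729 W m⁻² per K.
ΔT₀ = ΔF/λ_P = -2.497/2.729 = -0.915 K.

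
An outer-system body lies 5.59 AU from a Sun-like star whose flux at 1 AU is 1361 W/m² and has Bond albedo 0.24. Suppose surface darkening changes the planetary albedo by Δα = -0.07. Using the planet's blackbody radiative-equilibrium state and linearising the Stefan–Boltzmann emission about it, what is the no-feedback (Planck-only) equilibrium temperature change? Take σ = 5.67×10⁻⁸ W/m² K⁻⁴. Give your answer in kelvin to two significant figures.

Flux at the orbit: S = 1361/(5.59)² = 43.55 W/m².
Unperturbed T_e = [43.55·(1−0.24)/(4σ)]^¼ = 109.9 K.
TOA radiative forcing: ΔF = −S·Δα/4 = −43.55·(-0.07)/4 = 0.7622 W/m².
Linearising σT⁴ gives d(σT⁴)/dT = 4σT_e³ = 0.3012 W/m² per K.
ΔT₀ = ΔF/λ_P = 0.7622/0.3012 = 2.53 K.

2.5 K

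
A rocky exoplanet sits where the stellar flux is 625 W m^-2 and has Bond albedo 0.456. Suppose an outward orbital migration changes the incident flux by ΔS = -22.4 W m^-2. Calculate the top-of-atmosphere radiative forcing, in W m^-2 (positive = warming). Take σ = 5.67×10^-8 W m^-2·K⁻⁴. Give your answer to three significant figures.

-3.05 W m^-2

TOA radiative forcing: ΔF = (1−α)ΔS/4 = 0.544·(-22.4)/4 = -3.046 W m^-2.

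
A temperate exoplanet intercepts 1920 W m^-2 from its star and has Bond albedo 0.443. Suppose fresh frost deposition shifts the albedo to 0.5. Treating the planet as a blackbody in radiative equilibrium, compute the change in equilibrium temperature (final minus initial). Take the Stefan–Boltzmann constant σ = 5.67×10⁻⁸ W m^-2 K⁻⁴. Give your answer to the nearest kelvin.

-7 K

Initial: T₁ = [S(1−0.443)/(4σ)]^(1/4) = 262.0 K.
Final:   T₂ = [S(1−0.5)/(4σ)]^(1/4) = 255.1 K.
ΔT = T₂ − T₁ = -6.978 K.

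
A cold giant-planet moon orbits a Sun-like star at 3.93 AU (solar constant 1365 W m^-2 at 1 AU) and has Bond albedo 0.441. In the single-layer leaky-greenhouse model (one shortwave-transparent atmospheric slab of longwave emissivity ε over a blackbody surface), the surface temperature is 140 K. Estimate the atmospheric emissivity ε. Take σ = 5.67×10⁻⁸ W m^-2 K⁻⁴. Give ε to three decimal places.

0.866

Flux at the orbit: S = 1365/(3.93)² = 88.38 W m^-2.
Effective temperature: T_e = [S(1−α)/(4σ)]^(1/4) = 121.5 K.
T_s⁴ = T_e⁴·2/(2−ε) → ε = 2 − 2(T_e/T_s)⁴ = 2 − 2·(121.5/140)⁴ = 0.8659.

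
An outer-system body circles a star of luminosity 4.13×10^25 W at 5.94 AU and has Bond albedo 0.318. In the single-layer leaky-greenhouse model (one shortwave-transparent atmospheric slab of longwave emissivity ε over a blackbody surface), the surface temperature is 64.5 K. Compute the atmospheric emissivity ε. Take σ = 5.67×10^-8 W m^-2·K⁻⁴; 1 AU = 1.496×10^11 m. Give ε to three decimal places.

d = 5.94 × 1.496×10^11 m = 8.886×10^11 m.
S = L/(4πd²) = 4.162 W m^-2.
Effective temperature: T_e = [S(1−α)/(4σ)]^(1/4) = 59.48 K.
T_s⁴ = T_e⁴·2/(2−ε) → ε = 2 − 2(T_e/T_s)⁴ = 2 − 2·(59.48/64.5)⁴ = 0.5538.

0.554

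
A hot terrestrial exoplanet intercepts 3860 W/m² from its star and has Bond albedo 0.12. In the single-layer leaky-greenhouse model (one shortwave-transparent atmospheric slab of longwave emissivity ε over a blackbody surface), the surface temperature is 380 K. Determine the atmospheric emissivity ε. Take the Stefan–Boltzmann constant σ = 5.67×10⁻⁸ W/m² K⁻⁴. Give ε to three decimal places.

First, T_e = [3860·(1−0.12)/(4σ)]^(1/4) = 349.8 K.
Since (2−ε)/2 = (T_e/T_s)⁴ = 0.7183, ε = 0.5634.

0.563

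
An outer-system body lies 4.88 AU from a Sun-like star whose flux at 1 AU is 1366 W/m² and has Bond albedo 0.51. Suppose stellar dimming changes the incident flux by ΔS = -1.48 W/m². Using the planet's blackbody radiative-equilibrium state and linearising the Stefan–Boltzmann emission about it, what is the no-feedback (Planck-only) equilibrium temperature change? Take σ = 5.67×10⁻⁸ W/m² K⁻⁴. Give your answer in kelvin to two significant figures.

By the inverse-square law, S = 1366/4.88² = 57.36 W/m².
Reference equilibrium: T_e = [S(1−α)/(4σ)]^(1/4) = 105.5 K.
Only a fraction (1−α) is absorbed and it's spread over 4πR², so ΔF = (1−α)ΔS/4 = -0.1813 W/m².
The Planck feedback parameter is 4σT_e³ = 0.2664 W/m²/K.
So ΔT₀ = -0.1813/0.2664 = -0.681 K.

-0.68 kelvin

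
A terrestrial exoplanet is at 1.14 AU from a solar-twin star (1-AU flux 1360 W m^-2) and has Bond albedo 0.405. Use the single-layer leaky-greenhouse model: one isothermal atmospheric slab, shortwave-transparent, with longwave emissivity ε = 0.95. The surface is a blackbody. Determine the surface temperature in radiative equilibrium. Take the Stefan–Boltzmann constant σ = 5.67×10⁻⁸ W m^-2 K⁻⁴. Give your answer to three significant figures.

By the inverse-square law, S = 1360/1.14² = 1046 W m^-2.
Effective emission temperature (TOA balance): σT_e⁴ = S(1−α)/4 = 155.7 W m^-2 → T_e = 228.9 K.
The surface balance (absorbed SW + ε·downward IR = σT_s⁴) with T_a⁴ = T_s⁴/2 reduces to T_s = T_e·[2/(2−ε)]^¼ = 268.9 K.

269 K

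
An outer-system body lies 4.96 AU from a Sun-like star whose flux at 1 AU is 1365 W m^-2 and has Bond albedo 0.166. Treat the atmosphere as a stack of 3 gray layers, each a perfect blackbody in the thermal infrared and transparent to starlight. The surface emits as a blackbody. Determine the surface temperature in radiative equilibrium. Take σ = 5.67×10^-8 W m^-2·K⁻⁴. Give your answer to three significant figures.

169 K

Irradiance scales as 1/d², so S = 1365 W m^-2 × (1/4.96)² = 55.48 W m^-2.
The effective emission temperature is T_e = [S(1−α)/(4σ)]^¼ = 119.5 K.
Layer-by-layer balance gives σT_s⁴ = (N+1)σT_e⁴, so T_s = 4^¼·119.5 = 169.0 K.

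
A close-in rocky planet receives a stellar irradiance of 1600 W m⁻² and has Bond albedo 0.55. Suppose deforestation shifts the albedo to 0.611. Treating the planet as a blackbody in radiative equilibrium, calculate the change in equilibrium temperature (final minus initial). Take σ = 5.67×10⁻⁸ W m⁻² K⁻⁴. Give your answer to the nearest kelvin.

With α = 0.55, T₁ = 237.4 K.
With α = 0.611, T₂ = 228.9 K.
Change: 228.9 − 237.4 = -8.489 K.

-8 kelvin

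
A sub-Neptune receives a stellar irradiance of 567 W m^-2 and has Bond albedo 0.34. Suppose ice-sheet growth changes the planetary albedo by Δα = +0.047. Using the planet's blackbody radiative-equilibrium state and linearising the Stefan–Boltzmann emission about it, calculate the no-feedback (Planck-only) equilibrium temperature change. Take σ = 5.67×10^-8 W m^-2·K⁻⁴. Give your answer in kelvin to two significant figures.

Unperturbed T_e = [567.0·(1−0.34)/(4σ)]^¼ = 201.5 K.
ΔF = −(S/4)Δα = −(567.0/4)×(+0.047) = -6.662 W m^-2.
Linearising σT⁴ gives d(σT⁴)/dT = 4σT_e³ = 1.857 W m^-2 per K.
So ΔT₀ = -6.662/1.857 = -3.59 K.

-3.6 kelvin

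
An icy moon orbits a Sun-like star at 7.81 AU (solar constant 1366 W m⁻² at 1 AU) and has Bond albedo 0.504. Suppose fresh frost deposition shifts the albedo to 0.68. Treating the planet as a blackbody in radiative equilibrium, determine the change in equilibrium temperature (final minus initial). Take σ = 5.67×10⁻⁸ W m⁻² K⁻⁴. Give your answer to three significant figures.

Flux at the orbit: S = 1366/(7.81)² = 22.39 W m⁻².
Before: T₁ = [22.39·0.496/(4σ)]^(1/4) = 83.66 K.
With α = 0.68, T₂ = 74.97 K.
Change: 74.97 − 83.66 = -8.681 K.

-8.68 K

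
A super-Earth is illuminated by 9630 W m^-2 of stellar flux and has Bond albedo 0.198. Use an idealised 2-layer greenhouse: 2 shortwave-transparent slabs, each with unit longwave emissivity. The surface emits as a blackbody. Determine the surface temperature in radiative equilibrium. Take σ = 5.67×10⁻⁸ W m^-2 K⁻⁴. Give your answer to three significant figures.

565 kelvin

OLR = S(1−α)/4 = 1931 W m^-2; the top layer radiates at T_e = 429.6 K.
For an N-layer opaque stack, T_s⁴ = (N+1)T_e⁴, hence T_s = (3)^(1/4)×429.6 K = 565.4 K.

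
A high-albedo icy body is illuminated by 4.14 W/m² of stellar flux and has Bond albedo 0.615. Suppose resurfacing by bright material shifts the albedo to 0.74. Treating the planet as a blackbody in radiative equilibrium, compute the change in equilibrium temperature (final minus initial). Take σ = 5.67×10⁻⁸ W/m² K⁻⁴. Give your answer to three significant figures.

Before: T₁ = [4.140·0.385/(4σ)]^(1/4) = 51.49 K.
Final:   T₂ = [S(1−0.74)/(4σ)]^(1/4) = 46.67 K.
Change: 46.67 − 51.49 = -4.813 K.

-4.81 K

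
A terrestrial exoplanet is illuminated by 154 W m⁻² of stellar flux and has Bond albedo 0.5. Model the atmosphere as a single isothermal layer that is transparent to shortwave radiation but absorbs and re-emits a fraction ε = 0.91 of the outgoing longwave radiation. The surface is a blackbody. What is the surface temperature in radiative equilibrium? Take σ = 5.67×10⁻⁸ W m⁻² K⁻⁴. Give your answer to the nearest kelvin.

The planet radiates to space at T_e = [S(1−α)/(4σ)]^(1/4) = 135.7 K.
The surface balance (absorbed SW + ε·downward IR = σT_s⁴) with T_a⁴ = T_s⁴/2 reduces to T_s = T_e·[2/(2−ε)]^¼ = 158.0 K.

158 K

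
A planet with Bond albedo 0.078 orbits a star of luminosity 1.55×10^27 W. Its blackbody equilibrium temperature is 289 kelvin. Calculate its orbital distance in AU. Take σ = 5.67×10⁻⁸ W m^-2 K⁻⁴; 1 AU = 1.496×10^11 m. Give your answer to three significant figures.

Required flux: S = 4σT⁴/(1−α) = 1716 W m^-2.
Then d = [L/(4πS)]^(1/2) = 2.681×10^11 m, i.e. 1.792 AU.

1.79 AU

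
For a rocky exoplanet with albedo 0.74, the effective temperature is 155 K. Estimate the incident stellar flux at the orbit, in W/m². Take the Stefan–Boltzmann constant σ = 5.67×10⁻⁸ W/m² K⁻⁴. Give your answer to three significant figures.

503 W/m²

Invert the energy balance for S: S = 4σT⁴/(1−α).
σT⁴ = 5.67×10⁻⁸·(155)⁴ = 32.73 W/m².
S = 4·32.73/0.26 = 503.5 W/m².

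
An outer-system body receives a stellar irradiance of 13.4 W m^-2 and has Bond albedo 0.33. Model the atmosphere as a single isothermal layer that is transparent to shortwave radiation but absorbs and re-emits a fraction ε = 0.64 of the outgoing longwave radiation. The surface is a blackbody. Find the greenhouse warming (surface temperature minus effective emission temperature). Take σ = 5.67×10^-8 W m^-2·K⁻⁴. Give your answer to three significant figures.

Effective emission temperature (TOA balance): σT_e⁴ = S(1−α)/4 = 2.244 W m^-2 → T_e = 79.32 K.
For a single slab of emissivity ε, T_s⁴ = 2T_e⁴/(2−ε); thus T_s = 79.32·(1.471)^(1/4) = 87.35 K.
T_s − T_e = 87.35 − 79.32 = 8.029 K.

8.03 kelvin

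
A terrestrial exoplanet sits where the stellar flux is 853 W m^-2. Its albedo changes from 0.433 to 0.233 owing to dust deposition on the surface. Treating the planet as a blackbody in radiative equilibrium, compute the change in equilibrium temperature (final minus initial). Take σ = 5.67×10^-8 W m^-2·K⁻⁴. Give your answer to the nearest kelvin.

Before: T₁ = [853.0·0.567/(4σ)]^(1/4) = 214.9 K.
With α = 0.233, T₂ = 231.8 K.
ΔT = T₂ − T₁ = 16.86 K.

17 K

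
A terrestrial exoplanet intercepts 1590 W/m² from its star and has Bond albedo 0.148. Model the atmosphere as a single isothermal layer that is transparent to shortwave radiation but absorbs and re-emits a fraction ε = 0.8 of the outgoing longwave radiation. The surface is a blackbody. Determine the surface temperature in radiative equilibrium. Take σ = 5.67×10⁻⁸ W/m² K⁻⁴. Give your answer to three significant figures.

At the top of the atmosphere, σT_e⁴ = S(1−α)/4 = 338.7 W/m², giving T_e = 278.0 K.
For a single slab of emissivity ε, T_s⁴ = 2T_e⁴/(2−ε); thus T_s = 278.0·(1.667)^(1/4) = 315.9 K.

316 K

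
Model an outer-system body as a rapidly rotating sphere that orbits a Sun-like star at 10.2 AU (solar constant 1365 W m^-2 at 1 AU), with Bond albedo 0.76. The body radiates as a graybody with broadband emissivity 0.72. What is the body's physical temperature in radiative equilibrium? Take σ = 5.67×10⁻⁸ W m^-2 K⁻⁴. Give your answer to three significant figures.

Flux at the orbit: S = 1365/(10.2)² = 13.12 W m^-2.
Averaging over the sphere, the absorbed flux is S(1−α)/4 = 0.7872 W m^-2.
Radiative balance εσT⁴ = 0.7872 gives T = [0.7872/(0.72·σ)]^(1/4) = 66.27 K.

66.3 K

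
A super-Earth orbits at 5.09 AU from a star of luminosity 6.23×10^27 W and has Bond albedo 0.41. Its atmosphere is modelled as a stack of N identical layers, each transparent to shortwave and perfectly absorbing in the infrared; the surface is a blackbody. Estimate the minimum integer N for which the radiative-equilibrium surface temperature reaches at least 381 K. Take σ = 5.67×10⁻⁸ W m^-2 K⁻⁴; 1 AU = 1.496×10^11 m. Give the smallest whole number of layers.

9

d = 5.09 × 1.496×10^11 m = 7.615×10^11 m.
Spreading L over a sphere of radius d: S = 6.23×10^27/(4π·7.61×10^11²) = 855.0 W m^-2.
Top-of-atmosphere balance: σT_e⁴ = S(1−α)/4 = 126.1 W m^-2 → T_e = 217.2 K.
Since T_s⁴ = (N+1)T_e⁴, we need N ≥ (T_s/T_e)⁴ − 1 = 8.474.
The minimum whole number is N = 9.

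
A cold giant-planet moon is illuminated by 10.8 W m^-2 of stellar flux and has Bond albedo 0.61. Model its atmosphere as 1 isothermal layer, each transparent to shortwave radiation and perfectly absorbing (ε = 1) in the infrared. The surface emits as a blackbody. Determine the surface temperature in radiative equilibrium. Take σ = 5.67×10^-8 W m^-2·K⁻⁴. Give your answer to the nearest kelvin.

78 kelvin

OLR = S(1−α)/4 = 1.053 W m^-2; the top layer radiates at T_e = 65.65 K.
For an N-layer opaque stack, T_s⁴ = (N+1)T_e⁴, hence T_s = (2)^(1/4)×65.65 K = 78.07 K.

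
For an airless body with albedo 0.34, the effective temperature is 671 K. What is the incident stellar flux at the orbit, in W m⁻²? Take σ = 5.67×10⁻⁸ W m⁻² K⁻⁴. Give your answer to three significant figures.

From S(1−α)/4 = σT⁴: S = 4σT⁴/(1−α).
The emitted flux is σT⁴ = 11490 W m⁻².
S = 4·11490/0.66 = 69660 W m⁻².

69700 W m⁻²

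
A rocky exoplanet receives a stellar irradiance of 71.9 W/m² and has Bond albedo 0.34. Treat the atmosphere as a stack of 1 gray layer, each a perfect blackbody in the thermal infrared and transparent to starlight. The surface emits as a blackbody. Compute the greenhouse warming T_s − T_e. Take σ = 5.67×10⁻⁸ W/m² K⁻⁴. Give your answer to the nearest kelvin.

The effective emission temperature is T_e = [S(1−α)/(4σ)]^¼ = 120.3 K.
Surface: T_s = (2)^¼·T_e = 143.0 K.
So the greenhouse effect raises the surface by 143.0 − 120.3 = 22.76 K.

23 K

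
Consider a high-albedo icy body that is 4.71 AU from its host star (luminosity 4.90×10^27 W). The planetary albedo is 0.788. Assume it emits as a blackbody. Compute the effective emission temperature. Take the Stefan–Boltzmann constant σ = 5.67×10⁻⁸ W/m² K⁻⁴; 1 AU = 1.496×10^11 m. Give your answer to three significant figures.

165 K

d = 4.71 × 1.496×10^11 m = 7.046×10^11 m.
Flux at the orbit: S = L/(4πd²) = 4.90×10^27/(4π·(7.05×10^11)²) = 785.4 W/m².
Absorbed flux (global mean): S(1−α)/4 = 785.4·0.212/4 = 41.63 W/m².
Set σT⁴ = 41.63 → T = (41.63/σ)^(1/4) = 164.6 K.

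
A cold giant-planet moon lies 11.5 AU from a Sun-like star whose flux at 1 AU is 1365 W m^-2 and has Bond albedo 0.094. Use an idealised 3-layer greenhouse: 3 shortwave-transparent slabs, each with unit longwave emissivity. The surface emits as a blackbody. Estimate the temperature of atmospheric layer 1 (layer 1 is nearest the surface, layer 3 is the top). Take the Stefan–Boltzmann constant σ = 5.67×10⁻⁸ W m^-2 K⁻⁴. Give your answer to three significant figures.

105 kelvin

Flux at the orbit: S = 1365/(11.5)² = 10.32 W m^-2.
OLR = S(1−α)/4 = 2.338 W m^-2; the top layer radiates at T_e = 80.13 K.
Each opaque layer satisfies 2T_j⁴ = T_{j−1}⁴ + T_{j+1}⁴, giving T_k⁴ = (N+1−k)T_e⁴.
T_1 = (3)^(1/4)·80.13 = 105.5 K.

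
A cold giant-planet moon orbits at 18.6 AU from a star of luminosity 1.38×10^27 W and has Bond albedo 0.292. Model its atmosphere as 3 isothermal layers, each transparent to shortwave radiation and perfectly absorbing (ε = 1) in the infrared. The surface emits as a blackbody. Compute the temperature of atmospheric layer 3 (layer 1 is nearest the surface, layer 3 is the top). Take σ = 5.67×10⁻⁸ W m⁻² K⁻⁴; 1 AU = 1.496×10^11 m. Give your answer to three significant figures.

d = 18.6 × 1.496×10^11 m = 2.783×10^12 m.
Flux at the orbit: S = L/(4πd²) = 1.38×10^27/(4π·(2.78×10^12)²) = 14.18 W m⁻².
The effective emission temperature is T_e = [S(1−α)/(4σ)]^¼ = 81.57 K.
In the N-layer model, layer k (counted from the surface) has T_k = (N+1−k)^(1/4)·T_e.
T_3 = (1)^(1/4)·81.57 = 81.57 K.

81.6 kelvin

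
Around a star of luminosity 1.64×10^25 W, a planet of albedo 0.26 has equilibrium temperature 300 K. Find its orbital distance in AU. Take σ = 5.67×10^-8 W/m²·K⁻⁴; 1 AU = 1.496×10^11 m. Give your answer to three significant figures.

The flux needed for this T is 4σT⁴/(1−0.26) = 2483 W/m².
From L = 4πd²S, d = √(1.64×10^25/(4π·2483)) = 2.293×10^10 m = 0.1533 AU.

0.153 AU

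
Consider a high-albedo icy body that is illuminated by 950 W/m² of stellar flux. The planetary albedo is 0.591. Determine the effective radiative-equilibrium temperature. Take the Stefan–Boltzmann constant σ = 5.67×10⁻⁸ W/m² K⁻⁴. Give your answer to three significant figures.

The planet absorbs (1−α)S over its disc πR² and re-emits over 4πR², so the mean absorbed flux is (1−0.591)·950.0/4 = 97.14 W/m².
Set σT⁴ = 97.14 → T = (97.14/σ)^(1/4) = 203.4 K.

203 K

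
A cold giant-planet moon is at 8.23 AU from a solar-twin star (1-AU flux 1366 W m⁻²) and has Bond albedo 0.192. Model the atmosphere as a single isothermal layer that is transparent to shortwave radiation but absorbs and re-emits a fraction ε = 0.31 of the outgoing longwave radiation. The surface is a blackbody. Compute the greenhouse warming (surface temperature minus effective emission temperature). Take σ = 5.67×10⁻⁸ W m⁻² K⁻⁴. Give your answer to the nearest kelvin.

By the inverse-square law, S = 1366/8.23² = 20.17 W m⁻².
At the top of the atmosphere, σT_e⁴ = S(1−α)/4 = 4.074 W m⁻², giving T_e = 92.07 K.
The surface balance (absorbed SW + ε·downward IR = σT_s⁴) with T_a⁴ = T_s⁴/2 reduces to T_s = T_e·[2/(2−ε)]^¼ = 96.03 K.
Greenhouse warming: T_s − T_e = 3.959 K.

4 kelvin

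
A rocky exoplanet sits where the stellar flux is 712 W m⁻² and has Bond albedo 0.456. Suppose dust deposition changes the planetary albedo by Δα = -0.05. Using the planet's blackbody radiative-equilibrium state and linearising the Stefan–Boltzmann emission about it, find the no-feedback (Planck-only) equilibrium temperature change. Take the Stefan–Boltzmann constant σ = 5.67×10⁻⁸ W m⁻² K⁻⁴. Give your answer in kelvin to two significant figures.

4.7 K

Reference equilibrium: T_e = [S(1−α)/(4σ)]^(1/4) = 203.3 K.
ΔF = −(S/4)Δα = −(712.0/4)×(-0.05) = 8.900 W m⁻².
Planck response: λ_P = 4σT_e³ = 4·5.67×10⁻⁸·(203.3)³ = 1.905 W m⁻²/K.
ΔT₀ = ΔF/λ_P = 8.900/1.905 = 4.67 K.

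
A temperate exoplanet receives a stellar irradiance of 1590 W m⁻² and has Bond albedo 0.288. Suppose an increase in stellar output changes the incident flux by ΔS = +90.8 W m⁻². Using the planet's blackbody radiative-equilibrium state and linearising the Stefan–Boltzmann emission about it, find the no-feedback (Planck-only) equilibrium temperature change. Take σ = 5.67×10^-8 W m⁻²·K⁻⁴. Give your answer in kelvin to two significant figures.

3.8 K

Unperturbed T_e = [1590·(1−0.288)/(4σ)]^¼ = 265.8 K.
Only a fraction (1−α) is absorbed and it's spread over 4πR², so ΔF = (1−α)ΔS/4 = 16.16 W m⁻².
Planck response: λ_P = 4σT_e³ = 4·5.67×10⁻⁸·(265.8)³ = 4.259 W m⁻²/K.
ΔT₀ = ΔF/λ_P = 16.16/4.259 = 3.79 K.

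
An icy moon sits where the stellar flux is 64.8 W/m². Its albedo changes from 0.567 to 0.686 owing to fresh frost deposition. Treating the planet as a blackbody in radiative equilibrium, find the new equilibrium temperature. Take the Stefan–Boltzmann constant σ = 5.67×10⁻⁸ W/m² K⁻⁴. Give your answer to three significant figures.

New equilibrium: T₂ = [(1−0.686)·64.80/(4σ)]^(1/4) = 97.32 K.

97.3 K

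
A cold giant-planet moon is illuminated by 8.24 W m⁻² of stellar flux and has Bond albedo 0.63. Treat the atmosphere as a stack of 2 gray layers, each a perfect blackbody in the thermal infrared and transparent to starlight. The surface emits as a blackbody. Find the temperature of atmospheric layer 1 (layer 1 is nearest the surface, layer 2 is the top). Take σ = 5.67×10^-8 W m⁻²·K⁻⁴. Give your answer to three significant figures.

72.0 K

OLR = S(1−α)/4 = 0.7622 W m⁻²; the top layer radiates at T_e = 60.55 K.
Each opaque layer satisfies 2T_j⁴ = T_{j−1}⁴ + T_{j+1}⁴, giving T_k⁴ = (N+1−k)T_e⁴.
T_1 = (2)^(1/4)·60.55 = 72.01 K.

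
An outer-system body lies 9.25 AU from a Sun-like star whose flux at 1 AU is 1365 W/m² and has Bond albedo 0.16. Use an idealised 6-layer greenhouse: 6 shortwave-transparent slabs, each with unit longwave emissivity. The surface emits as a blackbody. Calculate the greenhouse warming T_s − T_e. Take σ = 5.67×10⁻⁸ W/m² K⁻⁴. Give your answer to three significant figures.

By the inverse-square law, S = 1365/9.25² = 15.95 W/m².
Top-of-atmosphere balance: σT_e⁴ = S(1−α)/4 = 3.350 W/m² → T_e = 87.67 K.
Surface: T_s = (7)^¼·T_e = 142.6 K.
So the greenhouse effect raises the surface by 142.6 − 87.67 = 54.93 K.

54.9 K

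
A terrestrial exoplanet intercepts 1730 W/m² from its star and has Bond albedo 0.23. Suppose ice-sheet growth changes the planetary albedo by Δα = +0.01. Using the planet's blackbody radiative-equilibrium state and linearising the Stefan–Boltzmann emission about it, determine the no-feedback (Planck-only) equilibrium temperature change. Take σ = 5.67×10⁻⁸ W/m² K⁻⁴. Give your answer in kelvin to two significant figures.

-0.90 kelvin

Reference equilibrium: T_e = [S(1−α)/(4σ)]^(1/4) = 276.8 K.
ΔF = −(S/4)Δα = −(1730/4)×(+0.01) = -4.325 W/m².
The Planck feedback parameter is 4σT_e³ = 4.812 W/m²/K.
So ΔT₀ = -4.325/4.812 = -0.899 K.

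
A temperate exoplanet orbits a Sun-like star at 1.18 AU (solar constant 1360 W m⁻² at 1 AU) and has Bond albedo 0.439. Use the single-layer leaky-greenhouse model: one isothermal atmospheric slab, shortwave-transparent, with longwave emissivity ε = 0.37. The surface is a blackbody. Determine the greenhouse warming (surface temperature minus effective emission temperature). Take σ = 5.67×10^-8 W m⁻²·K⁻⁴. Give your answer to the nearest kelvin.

12 kelvin

Flux at the orbit: S = 1360/(1.18)² = 976.7 W m⁻².
The planet radiates to space at T_e = [S(1−α)/(4σ)]^(1/4) = 221.7 K.
The surface balance (absorbed SW + ε·downward IR = σT_s⁴) with T_a⁴ = T_s⁴/2 reduces to T_s = T_e·[2/(2−ε)]^¼ = 233.3 K.
T_s − T_e = 233.3 − 221.7 = 11.63 K.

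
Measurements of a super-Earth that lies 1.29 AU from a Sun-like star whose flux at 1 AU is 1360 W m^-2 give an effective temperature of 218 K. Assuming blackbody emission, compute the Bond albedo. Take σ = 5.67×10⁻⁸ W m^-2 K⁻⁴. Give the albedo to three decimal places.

By the inverse-square law, S = 1360/1.29² = 817.3 W m^-2.
From σT⁴ = S(1−α)/4 we invert for α: 1−α = 4σT⁴/S.
σT⁴ = 128.1 W m^-2, so 4σT⁴ = 512.2 W m^-2.
1−α = 512.2/817.3 = 0.6268, so α = 0.3732.

0.373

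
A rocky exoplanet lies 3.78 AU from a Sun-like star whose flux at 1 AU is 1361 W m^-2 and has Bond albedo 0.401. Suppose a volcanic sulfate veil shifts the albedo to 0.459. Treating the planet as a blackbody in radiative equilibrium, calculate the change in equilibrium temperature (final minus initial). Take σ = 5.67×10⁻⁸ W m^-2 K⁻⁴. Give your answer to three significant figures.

-3.17 K

Irradiance scales as 1/d², so S = 1361 W m^-2 × (1/3.78)² = 95.25 W m^-2.
Initial: T₁ = [S(1−0.401)/(4σ)]^(1/4) = 125.9 K.
With α = 0.459, T₂ = 122.8 K.
Change: 122.8 − 125.9 = -3.166 K.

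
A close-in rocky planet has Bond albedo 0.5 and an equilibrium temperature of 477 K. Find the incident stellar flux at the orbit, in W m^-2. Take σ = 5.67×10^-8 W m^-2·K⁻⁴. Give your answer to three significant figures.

From S(1−α)/4 = σT⁴: S = 4σT⁴/(1−α).
The emitted flux is σT⁴ = 2935 W m^-2.
So S = 4×2935/(1−0.5) = 23480 W m^-2.

23500 W m^-2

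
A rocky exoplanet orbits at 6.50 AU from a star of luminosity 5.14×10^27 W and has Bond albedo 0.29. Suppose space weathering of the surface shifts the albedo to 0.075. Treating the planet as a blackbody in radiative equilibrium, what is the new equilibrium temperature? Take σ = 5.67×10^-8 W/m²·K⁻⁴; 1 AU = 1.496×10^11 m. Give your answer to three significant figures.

d = 6.50 × 1.496×10^11 m = 9.724×10^11 m.
Flux at the orbit: S = L/(4πd²) = 5.14×10^27/(4π·(9.72×10^11)²) = 432.6 W/m².
T₂ = [S(1−α₂)/(4σ)]^(1/4) = [432.6·0.925/(4σ)]^(1/4) = 204.9 K.

205 K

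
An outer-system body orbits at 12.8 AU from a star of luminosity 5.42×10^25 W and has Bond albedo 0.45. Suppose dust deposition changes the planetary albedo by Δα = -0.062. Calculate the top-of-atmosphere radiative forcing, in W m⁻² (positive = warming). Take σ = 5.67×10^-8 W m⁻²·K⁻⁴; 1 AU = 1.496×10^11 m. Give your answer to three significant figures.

0.0182 W m⁻²

Orbital distance: d = 12.8 AU = 1.915×10^12 m.
Spreading L over a sphere of radius d: S = 5.42×10^25/(4π·1.91×10^12²) = 1.176 W m⁻².
ΔF = −(S/4)Δα = −(1.176/4)×(-0.062) = 0.01823 W m⁻².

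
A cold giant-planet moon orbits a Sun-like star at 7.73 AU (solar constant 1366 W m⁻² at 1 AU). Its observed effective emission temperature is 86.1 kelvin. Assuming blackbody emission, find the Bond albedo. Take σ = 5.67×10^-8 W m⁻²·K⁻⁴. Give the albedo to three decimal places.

0.455

Irradiance scales as 1/d², so S = 1366 W m⁻² × (1/7.73)² = 22.86 W m⁻².
Rearranging the radiative balance, α = 1 − 4σT⁴/S.
σT⁴ = 3.116 W m⁻², so 4σT⁴ = 12.46 W m⁻².
1−α = 12.46/22.86 = 0.5452, so α = 0.4548.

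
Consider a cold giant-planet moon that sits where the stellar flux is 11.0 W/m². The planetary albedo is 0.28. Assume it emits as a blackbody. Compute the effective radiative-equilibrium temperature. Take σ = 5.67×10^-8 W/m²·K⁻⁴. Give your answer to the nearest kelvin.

Absorbed flux (global mean): S(1−α)/4 = 11.00·0.72/4 = 1.980 W/m².
Balancing against σT⁴: T = (1.980/5.67×10⁻⁸)^(1/4) = 76.87 K.

77 kelvin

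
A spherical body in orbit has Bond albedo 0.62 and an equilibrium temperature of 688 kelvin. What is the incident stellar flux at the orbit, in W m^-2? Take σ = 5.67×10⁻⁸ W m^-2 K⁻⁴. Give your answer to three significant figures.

1.34×10^5 W m^-2

Invert the energy balance for S: S = 4σT⁴/(1−α).
σT⁴ = 5.67×10⁻⁸·(688)⁴ = 12700 W m^-2.
So S = 4×12700/(1−0.62) = 1.337×10^5 W m^-2.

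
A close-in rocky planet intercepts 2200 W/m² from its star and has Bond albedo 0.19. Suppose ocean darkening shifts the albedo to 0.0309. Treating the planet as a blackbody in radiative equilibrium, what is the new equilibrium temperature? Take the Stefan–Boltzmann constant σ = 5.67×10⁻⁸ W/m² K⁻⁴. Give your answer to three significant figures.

311 K

T₂ = [S(1−α₂)/(4σ)]^(1/4) = [2200·0.969/(4σ)]^(1/4) = 311.4 K.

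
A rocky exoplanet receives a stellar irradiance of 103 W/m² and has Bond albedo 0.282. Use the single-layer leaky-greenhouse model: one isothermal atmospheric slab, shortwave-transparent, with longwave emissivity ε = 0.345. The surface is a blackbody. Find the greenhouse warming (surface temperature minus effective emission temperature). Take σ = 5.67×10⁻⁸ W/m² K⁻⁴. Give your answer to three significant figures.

Effective emission temperature (TOA balance): σT_e⁴ = S(1−α)/4 = 18.49 W/m² → T_e = 134.4 K.
The surface balance (absorbed SW + ε·downward IR = σT_s⁴) with T_a⁴ = T_s⁴/2 reduces to T_s = T_e·[2/(2−ε)]^¼ = 140.9 K.
The atmosphere warms the surface by 6.514 K.

6.51 K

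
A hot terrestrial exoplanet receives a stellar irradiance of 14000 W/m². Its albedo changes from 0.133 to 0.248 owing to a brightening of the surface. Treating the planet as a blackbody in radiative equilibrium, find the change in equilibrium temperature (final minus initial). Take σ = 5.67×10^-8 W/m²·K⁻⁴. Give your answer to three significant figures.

Before: T₁ = [14000·0.867/(4σ)]^(1/4) = 481.0 K.
After:  T₂ = [14000·0.752/(4σ)]^(1/4) = 464.2 K.
ΔT = T₂ − T₁ = -16.81 K.

-16.8 kelvin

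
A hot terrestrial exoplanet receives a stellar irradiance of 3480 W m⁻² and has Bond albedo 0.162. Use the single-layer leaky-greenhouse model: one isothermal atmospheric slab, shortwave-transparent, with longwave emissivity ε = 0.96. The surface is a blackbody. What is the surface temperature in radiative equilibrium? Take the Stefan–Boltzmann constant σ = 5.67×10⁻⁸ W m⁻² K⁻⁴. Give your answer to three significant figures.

The planet radiates to space at T_e = [S(1−α)/(4σ)]^(1/4) = 336.7 K.
The surface balance (absorbed SW + ε·downward IR = σT_s⁴) with T_a⁴ = T_s⁴/2 reduces to T_s = T_e·[2/(2−ε)]^¼ = 396.5 K.

397 kelvin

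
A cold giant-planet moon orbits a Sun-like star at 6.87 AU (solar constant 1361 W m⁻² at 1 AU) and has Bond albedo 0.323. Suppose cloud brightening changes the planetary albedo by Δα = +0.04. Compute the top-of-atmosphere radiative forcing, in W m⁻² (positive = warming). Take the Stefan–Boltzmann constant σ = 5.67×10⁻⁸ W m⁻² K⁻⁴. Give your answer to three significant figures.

-0.288 W m⁻²

Irradiance scales as 1/d², so S = 1361 W m⁻² × (1/6.87)² = 28.84 W m⁻².
TOA radiative forcing: ΔF = −S·Δα/4 = −28.84·(+0.04)/4 = -0.2884 W m⁻².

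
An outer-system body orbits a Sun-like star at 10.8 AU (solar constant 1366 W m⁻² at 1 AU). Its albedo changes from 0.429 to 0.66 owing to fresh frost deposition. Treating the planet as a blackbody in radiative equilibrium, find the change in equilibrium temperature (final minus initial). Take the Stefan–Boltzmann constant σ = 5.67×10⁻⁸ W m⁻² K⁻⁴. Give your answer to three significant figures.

-8.96 K

By the inverse-square law, S = 1366/10.8² = 11.71 W m⁻².
With α = 0.429, T₁ = 73.69 K.
Final:   T₂ = [S(1−0.66)/(4σ)]^(1/4) = 64.73 K.
Change: 64.73 − 73.69 = -8.958 K.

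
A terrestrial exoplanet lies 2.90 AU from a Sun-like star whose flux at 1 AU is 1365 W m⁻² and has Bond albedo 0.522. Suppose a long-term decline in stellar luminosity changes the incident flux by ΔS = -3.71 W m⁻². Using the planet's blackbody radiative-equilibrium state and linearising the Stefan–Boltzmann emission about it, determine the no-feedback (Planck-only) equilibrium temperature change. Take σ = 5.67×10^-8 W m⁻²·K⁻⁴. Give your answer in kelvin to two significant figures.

-0.78 kelvin

Flux at the orbit: S = 1365/(2.90)² = 162.3 W m⁻².
Unperturbed T_e = [162.3·(1−0.522)/(4σ)]^¼ = 136.0 K.
TOA radiative forcing: ΔF = (1−α)ΔS/4 = 0.478·(-3.71)/4 = -0.4433 W m⁻².
Linearising σT⁴ gives d(σT⁴)/dT = 4σT_e³ = 0.5705 W m⁻² per K.
ΔT₀ = ΔF/λ_P = -0.4433/0.5705 = -0.777 K.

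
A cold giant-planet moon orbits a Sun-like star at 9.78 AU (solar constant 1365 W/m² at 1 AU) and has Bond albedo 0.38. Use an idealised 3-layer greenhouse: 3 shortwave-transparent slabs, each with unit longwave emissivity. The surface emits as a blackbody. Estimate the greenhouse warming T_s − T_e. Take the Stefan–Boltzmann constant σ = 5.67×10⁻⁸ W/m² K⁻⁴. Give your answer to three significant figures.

Irradiance scales as 1/d², so S = 1365 W/m² × (1/9.78)² = 14.27 W/m².
The effective emission temperature is T_e = [S(1−α)/(4σ)]^¼ = 79.03 K.
Surface: T_s = (4)^¼·T_e = 111.8 K.
Warming: T_s − T_e = 32.74 K.

32.7 kelvin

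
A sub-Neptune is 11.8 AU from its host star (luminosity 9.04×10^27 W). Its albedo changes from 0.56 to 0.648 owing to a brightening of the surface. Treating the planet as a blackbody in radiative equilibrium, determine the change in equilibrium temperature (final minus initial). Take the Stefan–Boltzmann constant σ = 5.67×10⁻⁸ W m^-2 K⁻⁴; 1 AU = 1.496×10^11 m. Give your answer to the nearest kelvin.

-8 K

Orbital distance: d = 11.8 AU = 1.765×10^12 m.
S = L/(4πd²) = 230.9 W m^-2.
Before: T₁ = [230.9·0.44/(4σ)]^(1/4) = 145.5 K.
Final:   T₂ = [S(1−0.648)/(4σ)]^(1/4) = 137.6 K.
Change: 137.6 − 145.5 = -7.893 K.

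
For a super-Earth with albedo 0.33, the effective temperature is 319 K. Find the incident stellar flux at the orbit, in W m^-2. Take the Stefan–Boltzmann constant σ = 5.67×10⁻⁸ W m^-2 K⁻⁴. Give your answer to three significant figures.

From S(1−α)/4 = σT⁴: S = 4σT⁴/(1−α).
σT⁴ = 5.67×10⁻⁸·(319)⁴ = 587.1 W m^-2.
S = 4·587.1/0.67 = 3505 W m^-2.

3510 W m^-2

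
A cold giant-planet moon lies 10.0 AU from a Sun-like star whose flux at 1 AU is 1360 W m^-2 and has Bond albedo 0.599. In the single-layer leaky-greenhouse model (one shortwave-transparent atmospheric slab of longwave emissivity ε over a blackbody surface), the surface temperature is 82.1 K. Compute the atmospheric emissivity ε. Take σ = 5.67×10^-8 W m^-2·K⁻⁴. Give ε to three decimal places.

Flux at the orbit: S = 1360/(10.0)² = 13.60 W m^-2.
First, T_e = [13.60·(1−0.599)/(4σ)]^(1/4) = 70.03 K.
Inverting T_s⁴ = 2T_e⁴/(2−ε): (T_e/T_s)⁴ = 0.5293, so ε = 2(1 − 0.5293) = 0.9415.

0.941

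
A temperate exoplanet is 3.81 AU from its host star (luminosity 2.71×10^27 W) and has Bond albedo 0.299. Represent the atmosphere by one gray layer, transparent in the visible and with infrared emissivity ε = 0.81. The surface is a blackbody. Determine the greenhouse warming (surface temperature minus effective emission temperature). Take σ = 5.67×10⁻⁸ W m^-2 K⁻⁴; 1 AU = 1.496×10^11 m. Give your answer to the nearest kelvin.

29 K

d = 3.81 × 1.496×10^11 m = 5.700×10^11 m.
Flux at the orbit: S = L/(4πd²) = 2.71×10^27/(4π·(5.70×10^11)²) = 663.8 W m^-2.
The planet radiates to space at T_e = [S(1−α)/(4σ)]^(1/4) = 212.8 K.
For a single slab of emissivity ε, T_s⁴ = 2T_e⁴/(2−ε); thus T_s = 212.8·(1.681)^(1/4) = 242.3 K.
T_s − T_e = 242.3 − 212.8 = 29.50 K.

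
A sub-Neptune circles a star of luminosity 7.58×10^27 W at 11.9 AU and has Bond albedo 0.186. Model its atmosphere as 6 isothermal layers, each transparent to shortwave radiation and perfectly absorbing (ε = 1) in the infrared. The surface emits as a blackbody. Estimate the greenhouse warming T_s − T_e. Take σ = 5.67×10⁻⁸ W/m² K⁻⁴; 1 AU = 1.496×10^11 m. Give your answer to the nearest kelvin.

d = 11.9 × 1.496×10^11 m = 1.780×10^12 m.
Flux at the orbit: S = L/(4πd²) = 7.58×10^27/(4π·(1.78×10^12)²) = 190.3 W/m².
The effective emission temperature is T_e = [S(1−α)/(4σ)]^¼ = 161.7 K.
T_s = (N+1)^(1/4)·T_e = 263.0 K.
So the greenhouse effect raises the surface by 263.0 − 161.7 = 101.3 K.

101 K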